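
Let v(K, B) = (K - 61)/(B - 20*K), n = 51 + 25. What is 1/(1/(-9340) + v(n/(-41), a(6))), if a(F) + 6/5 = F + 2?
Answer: -14000660/20059149 ≈ -0.69797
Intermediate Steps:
a(F) = ⅘ + F (a(F) = -6/5 + (F + 2) = -6/5 + (2 + F) = ⅘ + F)
n = 76
v(K, B) = (-61 + K)/(B - 20*K)
1/(1/(-9340) + v(n/(-41), a(6))) = 1/(1/(-9340) + (-61 + 76/(-41))/((⅘ + 6) - 1520/(-41))) = 1/(-1/9340 + (-61 + 76*(-1/41))/(34/5 - 1520*(-1)/41)) = 1/(-1/9340 + (-61 - 76/41)/(34/5 - 20*(-76/41))) = 1/(-1/9340 - 2577/41/(34/5 + 1520/41)) = 1/(-1/9340 - 2577/41/(8994/205)) = 1/(-1/9340 + (205/8994)*(-2577/41)) = 1/(-1/9340 - 4295/2998) = 1/(-20059149/14000660) = -14000660/20059149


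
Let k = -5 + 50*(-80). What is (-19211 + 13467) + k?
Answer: -9749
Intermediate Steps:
k = -4005 (k = -5 - 4000 = -4005)
(-19211 + 13467) + k = (-19211 + 13467) - 4005 = -5744 - 4005 = -9749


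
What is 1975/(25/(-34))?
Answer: -2686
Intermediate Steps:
1975/(25/(-34)) = 1975/(25*(-1/34)) = 1975/(-25/34) = -34/25*1975 = -2686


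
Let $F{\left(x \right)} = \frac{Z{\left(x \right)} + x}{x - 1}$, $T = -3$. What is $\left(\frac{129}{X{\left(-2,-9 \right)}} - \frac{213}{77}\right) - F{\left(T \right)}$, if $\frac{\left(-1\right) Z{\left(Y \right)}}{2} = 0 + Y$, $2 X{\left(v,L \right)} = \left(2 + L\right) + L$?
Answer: $- \frac{11175}{616} \approx -18.141$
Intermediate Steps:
$X{\left(v,L \right)} = 1 + L$ ($X{\left(v,L \right)} = \frac{\left(2 + L\right) + L}{2} = \frac{2 + 2 L}{2} = 1 + L$)
$Z{\left(Y \right)} = - 2 Y$ ($Z{\left(Y \right)} = - 2 \left(0 + Y\right) = - 2 Y$)
$F{\left(x \right)} = - \frac{x}{-1 + x}$ ($F{\left(x \right)} = \frac{- 2 x + x}{x - 1} = \frac{\left(-1\right) x}{-1 + x} = - \frac{x}{-1 + x}$)
$\left(\frac{129}{X{\left(-2,-9 \right)}} - \frac{213}{77}\right) - F{\left(T \right)} = \left(\frac{129}{1 - 9} - \frac{213}{77}\right) - \left(-1\right) \left(-3\right) \frac{1}{-1 - 3} = \left(\frac{129}{-8} - \frac{213}{77}\right) - \left(-1\right) \left(-3\right) \frac{1}{-4} = \left(129 \left(- \frac{1}{8}\right) - \frac{213}{77}\right) - \left(-1\right) \left(-3\right) \left(- \frac{1}{4}\right) = \left(- \frac{129}{8} - \frac{213}{77}\right) - - \frac{3}{4} = - \frac{11637}{616} + \frac{3}{4} = - \frac{11175}{616}$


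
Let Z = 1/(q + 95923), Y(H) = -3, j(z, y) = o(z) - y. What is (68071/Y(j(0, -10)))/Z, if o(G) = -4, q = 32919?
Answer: -8770403782/3 ≈ -2.9235e+9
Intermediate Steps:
j(z, y) = -4 - y
Z = 1/128842 (Z = 1/(32919 + 95923) = 1/128842 ≈ 7.7614e-6)
(68071/Y(j(0, -10)))/Z = (68071/(-3))/(1/128842) = (68071*(-1/3))*128842 = -68071/3*128842 = -8770403782/3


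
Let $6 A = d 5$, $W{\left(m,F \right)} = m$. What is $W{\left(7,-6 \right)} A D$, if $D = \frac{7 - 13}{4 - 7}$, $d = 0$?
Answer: $0$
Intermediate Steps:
$A = 0$ ($A = \frac{0 \cdot 5}{6} = \frac{1}{6} \cdot 0 = 0$)
$D = 2$ ($D = - \frac{6}{-3} = \left(-6\right) \left(- \frac{1}{3}\right) = 2$)
$W{\left(7,-6 \right)} A D = 7 \cdot 0 \cdot 2 = 0 \cdot 2 = 0$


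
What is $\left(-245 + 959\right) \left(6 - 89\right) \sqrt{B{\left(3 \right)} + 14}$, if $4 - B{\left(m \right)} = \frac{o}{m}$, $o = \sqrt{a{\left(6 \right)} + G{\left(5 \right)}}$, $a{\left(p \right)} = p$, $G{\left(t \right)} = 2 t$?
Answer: $- 98770 \sqrt{6} \approx -2.4194 \cdot 10^{5}$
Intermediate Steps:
$o = 4$ ($o = \sqrt{6 + 2 \cdot 5} = \sqrt{6 + 10} = \sqrt{16} = 4$)
$B{\left(m \right)} = 4 - \frac{4}{m}$
$\left(-245 + 959\right) \left(6 - 89\right) \sqrt{B{\left(3 \right)} + 14} = \left(-245 + 959\right) \left(6 - 89\right) \sqrt{\left(4 - \frac{4}{3}\right) + 14} = 714 \left(-83\right) \sqrt{\left(4 - \frac{4}{3}\right) + 14} = - 59262 \sqrt{\left(4 - \frac{4}{3}\right) + 14} = - 59262 \sqrt{\frac{8}{3} + 14} = - 59262 \sqrt{\frac{50}{3}} = - 59262 \frac{5 \sqrt{6}}{3} = - 98770 \sqrt{6}$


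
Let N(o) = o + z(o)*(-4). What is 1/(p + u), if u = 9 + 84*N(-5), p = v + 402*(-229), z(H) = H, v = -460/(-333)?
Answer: -333/30232277 ≈ -1.1015e-5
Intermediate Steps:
v = 460/333 (v = -460*(-1/333) = 460/333 ≈ 1.3814)
p = -30654854/333 (p = 460/333 + 402*(-229) = 460/333 - 92058 = -30654854/333 ≈ -92057.)
N(o) = -3*o (N(o) = o + o*(-4) = o - 4*o = -3*o)
u = 1269 (u = 9 + 84*(-3*(-5)) = 9 + 84*15 = 9 + 1260 = 1269)
1/(p + u) = 1/(-30654854/333 + 1269) = 1/(-30232277/333) = -333/30232277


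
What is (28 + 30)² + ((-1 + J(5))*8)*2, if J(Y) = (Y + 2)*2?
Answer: 3572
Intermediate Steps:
J(Y) = 4 + 2*Y (J(Y) = (2 + Y)*2 = 4 + 2*Y)
(28 + 30)² + ((-1 + J(5))*8)*2 = (28 + 30)² + ((-1 + (4 + 2*5))*8)*2 = 58² + ((-1 + (4 + 10))*8)*2 = 3364 + ((-1 + 14)*8)*2 = 3364 + (13*8)*2 = 3364 + 104*2 = 3364 + 208 = 3572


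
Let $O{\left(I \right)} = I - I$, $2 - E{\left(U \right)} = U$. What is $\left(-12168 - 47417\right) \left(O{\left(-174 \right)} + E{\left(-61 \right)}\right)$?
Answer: $-3753855$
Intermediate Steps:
$E{\left(U \right)} = 2 - U$
$O{\left(I \right)} = 0$
$\left(-12168 - 47417\right) \left(O{\left(-174 \right)} + E{\left(-61 \right)}\right) = \left(-12168 - 47417\right) \left(0 + \left(2 - -61\right)\right) = - 59585 \left(0 + \left(2 + 61\right)\right) = - 59585 \left(0 + 63\right) = \left(-59585\right) 63 = -3753855$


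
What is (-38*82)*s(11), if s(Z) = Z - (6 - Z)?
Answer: -49856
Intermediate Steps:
s(Z) = -6 + 2*Z (s(Z) = Z + (-6 + Z) = -6 + 2*Z)
(-38*82)*s(11) = (-38*82)*(-6 + 2*11) = -3116*(-6 + 22) = -3116*16 = -49856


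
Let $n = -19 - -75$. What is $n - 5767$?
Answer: $-5711$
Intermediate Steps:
$n = 56$ ($n = -19 + 75 = 56$)
$n - 5767 = 56 - 5767 = -5711$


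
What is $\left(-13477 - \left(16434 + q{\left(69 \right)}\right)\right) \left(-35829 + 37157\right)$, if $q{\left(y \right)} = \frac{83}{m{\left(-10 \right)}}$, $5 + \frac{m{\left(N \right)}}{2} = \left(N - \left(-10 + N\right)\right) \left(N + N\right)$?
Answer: $- \frac{8142915528}{205} \approx -3.9722 \cdot 10^{7}$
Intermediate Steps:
$m{\left(N \right)} = -10 + 40 N$ ($m{\left(N \right)} = -10 + 2 \left(N - \left(-10 + N\right)\right) \left(N + N\right) = -10 + 2 \cdot 10 \cdot 2 N = -10 + 2 \cdot 20 N = -10 + 40 N$)
$q{\left(y \right)} = - \frac{83}{410}$ ($q{\left(y \right)} = \frac{83}{-10 + 40 \left(-10\right)} = \frac{83}{-10 - 400} = \frac{83}{-410} = 83 \left(- \frac{1}{410}\right) = - \frac{83}{410}$)
$\left(-13477 - \left(16434 + q{\left(69 \right)}\right)\right) \left(-35829 + 37157\right) = \left(-13477 - \frac{6737857}{410}\right) \left(-35829 + 37157\right) = \left(-13477 + \left(-16434 + \frac{83}{410}\right)\right) 1328 = \left(-13477 - \frac{6737857}{410}\right) 1328 = \left(- \frac{12263427}{410}\right) 1328 = - \frac{8142915528}{205}$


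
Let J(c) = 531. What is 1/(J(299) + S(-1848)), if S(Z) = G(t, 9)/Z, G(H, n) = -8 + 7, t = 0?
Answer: 1848/981289 ≈ 0.0018832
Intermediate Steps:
G(H, n) = -1
S(Z) = -1/Z
1/(J(299) + S(-1848)) = 1/(531 - 1/(-1848)) = 1/(531 - 1*(-1/1848)) = 1/(531 + 1/1848) = 1/(981289/1848) = 1848/981289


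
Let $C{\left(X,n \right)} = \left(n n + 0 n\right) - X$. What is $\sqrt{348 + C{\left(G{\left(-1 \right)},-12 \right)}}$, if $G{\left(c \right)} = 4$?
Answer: $2 \sqrt{122} \approx 22.091$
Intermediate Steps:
$C{\left(X,n \right)} = n^{2} - X$ ($C{\left(X,n \right)} = \left(n^{2} + 0\right) - X = n^{2} - X$)
$\sqrt{348 + C{\left(G{\left(-1 \right)},-12 \right)}} = \sqrt{348 + \left(\left(-12\right)^{2} - 4\right)} = \sqrt{348 + \left(144 - 4\right)} = \sqrt{348 + 140} = \sqrt{488} = 2 \sqrt{122}$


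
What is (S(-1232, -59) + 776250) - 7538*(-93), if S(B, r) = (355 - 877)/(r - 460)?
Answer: 255570306/173 ≈ 1.4773e+6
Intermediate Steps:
S(B, r) = -522/(-460 + r)
(S(-1232, -59) + 776250) - 7538*(-93) = (-522/(-460 - 59) + 776250) - 7538*(-93) = (-522/(-519) + 776250) + 701034 = (-522*(-1/519) + 776250) + 701034 = (174/173 + 776250) + 701034 = 134291424/173 + 701034 = 255570306/173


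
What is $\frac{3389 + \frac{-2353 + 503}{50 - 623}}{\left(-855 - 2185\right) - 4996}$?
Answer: $- \frac{1943747}{4604628} \approx -0.42213$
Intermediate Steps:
$\frac{3389 + \frac{-2353 + 503}{50 - 623}}{\left(-855 - 2185\right) - 4996} = \frac{3389 - \frac{1850}{-573}}{\left(-855 - 2185\right) - 4996} = \frac{3389 - - \frac{1850}{573}}{-3040 - 4996} = \frac{3389 + \frac{1850}{573}}{-8036} = \frac{1943747}{573} \left(- \frac{1}{8036}\right) = - \frac{1943747}{4604628}$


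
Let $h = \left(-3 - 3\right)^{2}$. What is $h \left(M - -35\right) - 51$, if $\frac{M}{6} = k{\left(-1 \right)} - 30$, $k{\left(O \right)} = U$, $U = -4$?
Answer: $-6135$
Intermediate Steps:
$k{\left(O \right)} = -4$
$h = 36$ ($h = \left(-6\right)^{2} = 36$)
$M = -204$ ($M = 6 \left(-4 - 30\right) = 6 \left(-34\right) = -204$)
$h \left(M - -35\right) - 51 = 36 \left(-204 - -35\right) - 51 = 36 \left(-204 + 35\right) - 51 = 36 \left(-169\right) - 51 = -6084 - 51 = -6135$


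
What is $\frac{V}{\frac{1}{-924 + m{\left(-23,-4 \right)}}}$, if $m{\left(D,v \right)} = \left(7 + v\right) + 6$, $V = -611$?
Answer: $559065$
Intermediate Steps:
$m{\left(D,v \right)} = 13 + v$
$\frac{V}{\frac{1}{-924 + m{\left(-23,-4 \right)}}} = - \frac{611}{\frac{1}{-924 + \left(13 - 4\right)}} = - \frac{611}{\frac{1}{-924 + 9}} = - \frac{611}{\frac{1}{-915}} = - \frac{611}{- \frac{1}{915}} = \left(-611\right) \left(-915\right) = 559065$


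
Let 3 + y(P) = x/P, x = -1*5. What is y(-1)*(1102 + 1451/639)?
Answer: 1411258/639 ≈ 2208.5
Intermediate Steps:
x = -5
y(P) = -3 - 5/P
y(-1)*(1102 + 1451/639) = (-3 - 5/(-1))*(1102 + 1451/639) = (-3 - 5*(-1))*(1102 + 1451*(1/639)) = (-3 + 5)*(1102 + 1451/639) = 2*(705629/639) = 1411258/639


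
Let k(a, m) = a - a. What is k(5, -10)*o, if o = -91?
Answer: 0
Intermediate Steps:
k(a, m) = 0
k(5, -10)*o = 0*(-91) = 0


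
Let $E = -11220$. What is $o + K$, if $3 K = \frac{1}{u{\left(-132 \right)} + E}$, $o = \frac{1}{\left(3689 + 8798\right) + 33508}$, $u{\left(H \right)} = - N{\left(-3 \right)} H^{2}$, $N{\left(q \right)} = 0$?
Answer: $- \frac{2467}{309638340} \approx -7.9674 \cdot 10^{-6}$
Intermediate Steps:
$u{\left(H \right)} = 0$ ($u{\left(H \right)} = - 0 H^{2} = \left(-1\right) 0 = 0$)
$o = \frac{1}{45995}$ ($o = \frac{1}{12487 + 33508} = \frac{1}{45995} \approx 2.1741 \cdot 10^{-5}$)
$K = - \frac{1}{33660}$ ($K = \frac{1}{3 \left(0 - 11220\right)} = \frac{1}{3 \left(-11220\right)} = \frac{1}{3} \left(- \frac{1}{11220}\right) = - \frac{1}{33660} \approx -2.9709 \cdot 10^{-5}$)
$o + K = \frac{1}{45995} - \frac{1}{33660} = - \frac{2467}{309638340}$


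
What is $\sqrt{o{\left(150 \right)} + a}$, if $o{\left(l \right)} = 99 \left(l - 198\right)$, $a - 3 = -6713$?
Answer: $i \sqrt{11462} \approx 107.06 i$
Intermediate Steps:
$a = -6710$ ($a = 3 - 6713 = -6710$)
$o{\left(l \right)} = -19602 + 99 l$ ($o{\left(l \right)} = 99 \left(-198 + l\right) = -19602 + 99 l$)
$\sqrt{o{\left(150 \right)} + a} = \sqrt{\left(-19602 + 99 \cdot 150\right) - 6710} = \sqrt{\left(-19602 + 14850\right) - 6710} = \sqrt{-4752 - 6710} = \sqrt{-11462} = i \sqrt{11462}$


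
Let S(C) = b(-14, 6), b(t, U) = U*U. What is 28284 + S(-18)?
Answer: 28320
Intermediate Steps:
b(t, U) = U²
S(C) = 36 (S(C) = 6² = 36)
28284 + S(-18) = 28284 + 36 = 28320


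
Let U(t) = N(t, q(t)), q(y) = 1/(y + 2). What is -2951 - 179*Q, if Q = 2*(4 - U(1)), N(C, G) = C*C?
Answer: -4025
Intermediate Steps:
q(y) = 1/(2 + y)
N(C, G) = C**2
U(t) = t**2
Q = 6 (Q = 2*(4 - 1*1**2) = 2*(4 - 1*1) = 2*(4 - 1) = 2*3 = 6)
-2951 - 179*Q = -2951 - 179*6 = -2951 - 1*1074 = -2951 - 1074 = -4025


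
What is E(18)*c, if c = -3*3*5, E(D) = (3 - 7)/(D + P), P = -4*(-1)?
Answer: 90/11 ≈ 8.1818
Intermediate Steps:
P = 4
E(D) = -4/(4 + D) (E(D) = (3 - 7)/(D + 4) = -4/(4 + D))
c = -45 (c = -9*5 = -45)
E(18)*c = -4/(4 + 18)*(-45) = -4/22*(-45) = -4*1/22*(-45) = -2/11*(-45) = 90/11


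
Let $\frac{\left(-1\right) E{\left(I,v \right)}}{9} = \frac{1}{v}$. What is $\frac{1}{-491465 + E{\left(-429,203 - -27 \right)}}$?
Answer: $- \frac{230}{113036959} \approx -2.0347 \cdot 10^{-6}$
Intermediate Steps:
$E{\left(I,v \right)} = - \frac{9}{v}$
$\frac{1}{-491465 + E{\left(-429,203 - -27 \right)}} = \frac{1}{-491465 - \frac{9}{203 - -27}} = \frac{1}{-491465 - \frac{9}{203 + 27}} = \frac{1}{-491465 - \frac{9}{230}} = \frac{1}{- \frac{113036959}{230}} = - \frac{230}{113036959}$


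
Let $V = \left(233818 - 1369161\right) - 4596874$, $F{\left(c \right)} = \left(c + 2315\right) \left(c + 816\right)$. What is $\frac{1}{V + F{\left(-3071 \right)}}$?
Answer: $- \frac{1}{4027437} \approx -2.483 \cdot 10^{-7}$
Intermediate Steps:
$F{\left(c \right)} = \left(816 + c\right) \left(2315 + c\right)$ ($F{\left(c \right)} = \left(2315 + c\right) \left(816 + c\right) = \left(816 + c\right) \left(2315 + c\right)$)
$V = -5732217$ ($V = \left(233818 - 1369161\right) - 4596874 = -1135343 - 4596874 = -5732217$)
$\frac{1}{V + F{\left(-3071 \right)}} = \frac{1}{-5732217 + \left(1889040 + \left(-3071\right)^{2} + 3131 \left(-3071\right)\right)} = \frac{1}{-5732217 + \left(1889040 + 9431041 - 9615301\right)} = \frac{1}{-5732217 + 1704780} = \frac{1}{-4027437} = - \frac{1}{4027437}$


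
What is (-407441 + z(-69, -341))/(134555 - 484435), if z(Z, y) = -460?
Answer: 407901/349880 ≈ 1.1658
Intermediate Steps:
(-407441 + z(-69, -341))/(134555 - 484435) = (-407441 - 460)/(134555 - 484435) = -407901/(-349880) = -407901*(-1/349880) = 407901/349880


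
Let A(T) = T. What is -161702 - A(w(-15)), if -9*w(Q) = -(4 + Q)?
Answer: -1455307/9 ≈ -1.6170e+5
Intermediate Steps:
w(Q) = 4/9 + Q/9 (w(Q) = -(-1)*(4 + Q)/9 = -(-4 - Q)/9 = 4/9 + Q/9)
-161702 - A(w(-15)) = -161702 - (4/9 + (⅑)*(-15)) = -161702 - (4/9 - 5/3) = -161702 - 1*(-11/9) = -161702 + 11/9 = -1455307/9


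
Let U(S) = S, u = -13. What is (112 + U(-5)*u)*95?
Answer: 16815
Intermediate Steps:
(112 + U(-5)*u)*95 = (112 - 5*(-13))*95 = (112 + 65)*95 = 177*95 = 16815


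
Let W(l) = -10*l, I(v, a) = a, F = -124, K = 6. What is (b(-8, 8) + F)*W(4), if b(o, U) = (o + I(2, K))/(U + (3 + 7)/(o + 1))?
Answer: 114360/23 ≈ 4972.2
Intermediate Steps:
b(o, U) = (6 + o)/(U + 10/(1 + o)) (b(o, U) = (o + 6)/(U + (3 + 7)/(o + 1)) = (6 + o)/(U + 10/(1 + o)))
(b(-8, 8) + F)*W(4) = ((6 + (-8)² + 7*(-8))/(10 + 8 + 8*(-8)) - 124)*(-10*4) = ((6 + 64 - 56)/(10 + 8 - 64) - 124)*(-40) = (14/(-46) - 124)*(-40) = (-1/46*14 - 124)*(-40) = (-7/23 - 124)*(-40) = -2859/23*(-40) = 114360/23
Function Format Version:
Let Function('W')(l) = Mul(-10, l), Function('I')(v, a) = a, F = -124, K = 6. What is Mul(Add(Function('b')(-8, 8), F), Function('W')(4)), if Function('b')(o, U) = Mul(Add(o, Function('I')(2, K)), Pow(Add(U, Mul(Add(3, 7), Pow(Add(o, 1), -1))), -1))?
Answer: Rational(114360, 23) ≈ 4972.2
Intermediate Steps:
Function('b')(o, U) = Mul(Pow(Add(U, Mul(10, Pow(Add(1, o), -1))), -1), Add(6, o)) (Function('b')(o, U) = Mul(Add(o, 6), Pow(Add(U, Mul(Add(3, 7), Pow(Add(o, 1), -1))), -1)) = Mul(Add(6, o), Pow(Add(U, Mul(10, Pow(Add(1, o), -1))), -1)) = Mul(Pow(Add(U, Mul(10, Pow(Add(1, o), -1))), -1), Add(6, o)))
Mul(Add(Function('b')(-8, 8), F), Function('W')(4)) = Mul(Add(Mul(Pow(Add(10, 8, Mul(8, -8)), -1), Add(6, Pow(-8, 2), Mul(7, -8))), -124), Mul(-10, 4)) = Mul(Add(Mul(Pow(Add(10, 8, -64), -1), Add(6, 64, -56)), -124), -40) = Mul(Add(Mul(Pow(-46, -1), 14), -124), -40) = Mul(Add(Mul(Rational(-1, 46), 14), -124), -40) = Mul(Add(Rational(-7, 23), -124), -40) = Mul(Rational(-2859, 23), -40) = Rational(114360, 23)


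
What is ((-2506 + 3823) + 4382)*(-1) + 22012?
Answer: 16313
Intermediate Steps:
((-2506 + 3823) + 4382)*(-1) + 22012 = (1317 + 4382)*(-1) + 22012 = 5699*(-1) + 22012 = -5699 + 22012 = 16313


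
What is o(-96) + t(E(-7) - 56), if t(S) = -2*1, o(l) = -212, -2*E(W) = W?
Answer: -214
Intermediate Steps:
E(W) = -W/2
t(S) = -2
o(-96) + t(E(-7) - 56) = -212 - 2 = -214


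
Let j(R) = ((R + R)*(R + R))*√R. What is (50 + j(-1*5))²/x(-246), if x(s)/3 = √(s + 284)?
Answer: -1250*√38/3 + 5000*I*√190/57 ≈ -2568.5 + 1209.1*I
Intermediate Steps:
j(R) = 4*R^(5/2) (j(R) = ((2*R)*(2*R))*√R = (4*R²)*√R = 4*R^(5/2))
x(s) = 3*√(284 + s) (x(s) = 3*√(s + 284) = 3*√(284 + s))
(50 + j(-1*5))²/x(-246) = (50 + 4*(-1*5)^(5/2))²/((3*√(284 - 246))) = (50 + 4*(-5)^(5/2))²/((3*√38)) = (50 + 4*(25*I*√5))²*(√38/114) = (50 + 100*I*√5)²*(√38/114) = √38*(50 + 100*I*√5)²/114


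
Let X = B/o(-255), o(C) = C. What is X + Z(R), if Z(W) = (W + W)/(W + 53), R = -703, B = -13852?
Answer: 936233/16575 ≈ 56.485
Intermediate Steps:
X = 13852/255 (X = -13852/(-255) = -13852*(-1/255) = 13852/255 ≈ 54.322)
Z(W) = 2*W/(53 + W) (Z(W) = (2*W)/(53 + W) = 2*W/(53 + W))
X + Z(R) = 13852/255 + 2*(-703)/(53 - 703) = 13852/255 + 2*(-703)/(-650) = 13852/255 + 2*(-703)*(-1/650) = 13852/255 + 703/325 = 936233/16575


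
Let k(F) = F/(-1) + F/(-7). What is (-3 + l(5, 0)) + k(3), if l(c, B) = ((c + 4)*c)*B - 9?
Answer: -108/7 ≈ -15.429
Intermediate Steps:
k(F) = -8*F/7 (k(F) = F*(-1) + F*(-⅐) = -F - F/7 = -8*F/7)
l(c, B) = -9 + B*c*(4 + c) (l(c, B) = ((4 + c)*c)*B - 9 = (c*(4 + c))*B - 9 = B*c*(4 + c) - 9 = -9 + B*c*(4 + c))
(-3 + l(5, 0)) + k(3) = (-3 + (-9 + 0*5² + 4*0*5)) - 8/7*3 = (-3 + (-9 + 0*25 + 0)) - 24/7 = (-3 + (-9 + 0 + 0)) - 24/7 = (-3 - 9) - 24/7 = -12 - 24/7 = -108/7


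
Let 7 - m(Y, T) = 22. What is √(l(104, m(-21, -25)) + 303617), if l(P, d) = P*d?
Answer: √302057 ≈ 549.60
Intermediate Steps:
m(Y, T) = -15 (m(Y, T) = 7 - 1*22 = 7 - 22 = -15)
√(l(104, m(-21, -25)) + 303617) = √(104*(-15) + 303617) = √(-1560 + 303617) = √302057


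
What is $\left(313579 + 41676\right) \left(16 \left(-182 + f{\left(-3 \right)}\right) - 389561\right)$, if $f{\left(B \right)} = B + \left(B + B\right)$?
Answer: $-139479152335$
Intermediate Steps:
$f{\left(B \right)} = 3 B$ ($f{\left(B \right)} = B + 2 B = 3 B$)
$\left(313579 + 41676\right) \left(16 \left(-182 + f{\left(-3 \right)}\right) - 389561\right) = \left(313579 + 41676\right) \left(16 \left(-182 + 3 \left(-3\right)\right) - 389561\right) = 355255 \left(16 \left(-182 - 9\right) - 389561\right) = 355255 \left(16 \left(-191\right) - 389561\right) = 355255 \left(-3056 - 389561\right) = 355255 \left(-392617\right) = -139479152335$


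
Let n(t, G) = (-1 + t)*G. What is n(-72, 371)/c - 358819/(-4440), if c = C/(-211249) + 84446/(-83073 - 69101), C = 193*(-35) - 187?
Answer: 1935801839935442047/37257685344120 ≈ 51957.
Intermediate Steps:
C = -6942 (C = -6755 - 187 = -6942)
n(t, G) = G*(-1 + t)
c = -8391370573/16073302663 (c = -6942/(-211249) + 84446/(-83073 - 69101) = -6942*(-1/211249) + 84446/(-152174) = 6942/211249 + 84446*(-1/152174) = 6942/211249 - 42223/76087 = -8391370573/16073302663 ≈ -0.52207)
n(-72, 371)/c - 358819/(-4440) = (371*(-1 - 72))/(-8391370573/16073302663) - 358819/(-4440) = (371*(-73))*(-16073302663/8391370573) - 358819*(-1/4440) = -27083*(-16073302663/8391370573) + 358819/4440 = 435313256022029/8391370573 + 358819/4440 = 1935801839935442047/37257685344120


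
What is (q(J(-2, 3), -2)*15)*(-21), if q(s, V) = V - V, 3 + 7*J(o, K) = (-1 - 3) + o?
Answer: 0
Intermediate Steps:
J(o, K) = -1 + o/7 (J(o, K) = -3/7 + ((-1 - 3) + o)/7 = -3/7 + (-4 + o)/7 = -3/7 + (-4/7 + o/7) = -1 + o/7)
q(s, V) = 0
(q(J(-2, 3), -2)*15)*(-21) = (0*15)*(-21) = 0*(-21) = 0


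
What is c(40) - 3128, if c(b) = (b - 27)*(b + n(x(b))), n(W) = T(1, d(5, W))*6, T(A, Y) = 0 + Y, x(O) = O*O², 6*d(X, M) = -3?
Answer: -2647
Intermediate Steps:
d(X, M) = -½ (d(X, M) = (⅙)*(-3) = -½)
x(O) = O³
T(A, Y) = Y
n(W) = -3 (n(W) = -½*6 = -3)
c(b) = (-27 + b)*(-3 + b) (c(b) = (b - 27)*(b - 3) = (-27 + b)*(-3 + b))
c(40) - 3128 = (81 + 40² - 30*40) - 3128 = (81 + 1600 - 1200) - 3128 = 481 - 3128 = -2647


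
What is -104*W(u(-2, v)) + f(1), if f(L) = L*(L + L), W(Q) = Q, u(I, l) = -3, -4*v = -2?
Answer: 314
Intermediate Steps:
v = ½ (v = -¼*(-2) = ½ ≈ 0.50000)
f(L) = 2*L² (f(L) = L*(2*L) = 2*L²)
-104*W(u(-2, v)) + f(1) = -104*(-3) + 2*1² = 312 + 2*1 = 312 + 2 = 314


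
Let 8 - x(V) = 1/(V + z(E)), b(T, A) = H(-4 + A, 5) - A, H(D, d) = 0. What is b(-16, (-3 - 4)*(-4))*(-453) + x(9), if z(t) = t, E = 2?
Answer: 139611/11 ≈ 12692.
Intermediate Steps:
b(T, A) = -A (b(T, A) = 0 - A = -A)
x(V) = 8 - 1/(2 + V) (x(V) = 8 - 1/(V + 2) = 8 - 1/(2 + V))
b(-16, (-3 - 4)*(-4))*(-453) + x(9) = -(-3 - 4)*(-4)*(-453) + (15 + 8*9)/(2 + 9) = -(-7)*(-4)*(-453) + (15 + 72)/11 = -1*28*(-453) + (1/11)*87 = -28*(-453) + 87/11 = 12684 + 87/11 = 139611/11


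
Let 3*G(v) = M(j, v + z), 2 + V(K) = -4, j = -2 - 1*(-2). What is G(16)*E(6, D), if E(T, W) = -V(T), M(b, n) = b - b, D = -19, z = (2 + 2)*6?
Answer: 0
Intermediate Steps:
z = 24 (z = 4*6 = 24)
j = 0 (j = -2 + 2 = 0)
V(K) = -6 (V(K) = -2 - 4 = -6)
M(b, n) = 0
G(v) = 0 (G(v) = (⅓)*0 = 0)
E(T, W) = 6 (E(T, W) = -1*(-6) = 6)
G(16)*E(6, D) = 0*6 = 0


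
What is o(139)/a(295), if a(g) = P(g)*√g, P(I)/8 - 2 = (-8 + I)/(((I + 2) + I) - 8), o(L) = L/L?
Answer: 73*√295/429225 ≈ 0.0029211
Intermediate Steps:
o(L) = 1
P(I) = 16 + 8*(-8 + I)/(-6 + 2*I) (P(I) = 16 + 8*((-8 + I)/(((I + 2) + I) - 8)) = 16 + 8*((-8 + I)/(((2 + I) + I) - 8)) = 16 + 8*((-8 + I)/((2 + 2*I) - 8)) = 16 + 8*((-8 + I)/(-6 + 2*I)) = 16 + 8*(-8 + I)/(-6 + 2*I))
a(g) = 20*√g*(-4 + g)/(-3 + g) (a(g) = (20*(-4 + g)/(-3 + g))*√g = 20*√g*(-4 + g)/(-3 + g))
o(139)/a(295) = 1/(20*√295*(-4 + 295)/(-3 + 295)) = 1/(20*√295*291/292) = 1/(20*√295*(1/292)*291) = 1/(1455*√295/73) = 1*(73*√295/429225) = 73*√295/429225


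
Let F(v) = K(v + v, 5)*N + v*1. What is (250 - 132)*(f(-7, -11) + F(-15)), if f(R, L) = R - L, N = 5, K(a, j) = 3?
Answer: 472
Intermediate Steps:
F(v) = 15 + v (F(v) = 3*5 + v*1 = 15 + v)
(250 - 132)*(f(-7, -11) + F(-15)) = (250 - 132)*((-7 - 1*(-11)) + (15 - 15)) = 118*((-7 + 11) + 0) = 118*(4 + 0) = 118*4 = 472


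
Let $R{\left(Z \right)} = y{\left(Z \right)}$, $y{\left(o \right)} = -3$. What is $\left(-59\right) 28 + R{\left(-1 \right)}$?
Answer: $-1655$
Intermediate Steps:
$R{\left(Z \right)} = -3$
$\left(-59\right) 28 + R{\left(-1 \right)} = \left(-59\right) 28 - 3 = -1652 - 3 = -1655$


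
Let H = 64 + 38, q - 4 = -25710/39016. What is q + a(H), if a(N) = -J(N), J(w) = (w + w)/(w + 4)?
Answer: 1464565/1033924 ≈ 1.4165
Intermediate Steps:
q = 65177/19508 (q = 4 - 25710/39016 = 4 - 25710*1/39016 = 4 - 12855/19508 = 65177/19508 ≈ 3.3410)
J(w) = 2*w/(4 + w) (J(w) = (2*w)/(4 + w) = 2*w/(4 + w))
H = 102
a(N) = -2*N/(4 + N)
q + a(H) = 65177/19508 - 2*102/(4 + 102) = 65177/19508 - 2*102/106 = 65177/19508 - 2*102*1/106 = 65177/19508 - 102/53 = 1464565/1033924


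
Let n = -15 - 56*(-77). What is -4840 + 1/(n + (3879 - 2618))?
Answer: -26900719/5558 ≈ -4840.0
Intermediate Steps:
n = 4297 (n = -15 + 4312 = 4297)
-4840 + 1/(n + (3879 - 2618)) = -4840 + 1/(4297 + (3879 - 2618)) = -4840 + 1/(4297 + 1261) = -4840 + 1/5558 = -26900719/5558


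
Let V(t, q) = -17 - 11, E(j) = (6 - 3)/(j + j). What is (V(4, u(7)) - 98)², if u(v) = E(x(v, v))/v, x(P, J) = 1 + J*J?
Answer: 15876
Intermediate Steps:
x(P, J) = 1 + J²
E(j) = 3/(2*j) (E(j) = 3/((2*j)) = 3*(1/(2*j)) = 3/(2*j))
u(v) = 3/(2*v*(1 + v²)) (u(v) = (3/(2*(1 + v²)))/v = 3/(2*v*(1 + v²)))
V(t, q) = -28
(V(4, u(7)) - 98)² = (-28 - 98)² = (-126)² = 15876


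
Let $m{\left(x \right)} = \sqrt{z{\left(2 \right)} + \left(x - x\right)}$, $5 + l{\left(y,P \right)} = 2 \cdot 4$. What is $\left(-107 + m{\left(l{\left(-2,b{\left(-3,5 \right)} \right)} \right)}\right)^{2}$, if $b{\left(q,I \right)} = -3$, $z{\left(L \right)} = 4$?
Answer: $11025$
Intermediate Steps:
$l{\left(y,P \right)} = 3$ ($l{\left(y,P \right)} = -5 + 2 \cdot 4 = -5 + 8 = 3$)
$m{\left(x \right)} = 2$ ($m{\left(x \right)} = \sqrt{4 + \left(x - x\right)} = \sqrt{4 + 0} = \sqrt{4} = 2$)
$\left(-107 + m{\left(l{\left(-2,b{\left(-3,5 \right)} \right)} \right)}\right)^{2} = \left(-107 + 2\right)^{2} = \left(-105\right)^{2} = 11025$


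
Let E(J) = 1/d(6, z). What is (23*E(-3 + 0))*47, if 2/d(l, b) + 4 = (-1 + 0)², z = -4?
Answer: -3243/2 ≈ -1621.5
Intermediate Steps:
d(l, b) = -⅔ (d(l, b) = 2/(-4 + (-1 + 0)²) = 2/(-4 + (-1)²) = 2/(-4 + 1) = 2/(-3) = 2*(-⅓) = -⅔)
E(J) = -3/2 (E(J) = 1/(-⅔) = -3/2)
(23*E(-3 + 0))*47 = (23*(-3/2))*47 = -69/2*47 = -3243/2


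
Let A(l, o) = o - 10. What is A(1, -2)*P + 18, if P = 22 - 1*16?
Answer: -54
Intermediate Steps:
A(l, o) = -10 + o
P = 6 (P = 22 - 16 = 6)
A(1, -2)*P + 18 = (-10 - 2)*6 + 18 = -12*6 + 18 = -72 + 18 = -54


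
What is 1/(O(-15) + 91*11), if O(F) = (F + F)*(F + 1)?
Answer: 1/1421 ≈ 0.00070373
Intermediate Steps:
O(F) = 2*F*(1 + F) (O(F) = (2*F)*(1 + F) = 2*F*(1 + F))
1/(O(-15) + 91*11) = 1/(2*(-15)*(1 - 15) + 91*11) = 1/(2*(-15)*(-14) + 1001) = 1/(420 + 1001) = 1/1421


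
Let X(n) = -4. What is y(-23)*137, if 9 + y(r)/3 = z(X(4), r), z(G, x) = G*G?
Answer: 2877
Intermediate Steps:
z(G, x) = G**2
y(r) = 21 (y(r) = -27 + 3*(-4)**2 = -27 + 3*16 = -27 + 48 = 21)
y(-23)*137 = 21*137 = 2877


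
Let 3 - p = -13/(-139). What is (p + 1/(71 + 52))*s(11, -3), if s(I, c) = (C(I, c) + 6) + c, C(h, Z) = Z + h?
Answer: 548141/17097 ≈ 32.061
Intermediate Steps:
p = 404/139 (p = 3 - (-13)/(-139) = 3 - (-13)*(-1)/139 = 3 - 1*13/139 = 3 - 13/139 = 404/139 ≈ 2.9065)
s(I, c) = 6 + I + 2*c (s(I, c) = ((c + I) + 6) + c = ((I + c) + 6) + c = (6 + I + c) + c = 6 + I + 2*c)
(p + 1/(71 + 52))*s(11, -3) = (404/139 + 1/(71 + 52))*(6 + 11 + 2*(-3)) = (404/139 + 1/123)*(6 + 11 - 6) = (404/139 + 1/123)*11 = (49831/17097)*11 = 548141/17097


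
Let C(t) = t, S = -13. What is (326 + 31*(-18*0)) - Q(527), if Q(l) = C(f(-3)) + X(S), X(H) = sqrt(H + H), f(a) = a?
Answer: 329 - I*sqrt(26) ≈ 329.0 - 5.099*I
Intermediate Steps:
X(H) = sqrt(2)*sqrt(H) (X(H) = sqrt(2*H) = sqrt(2)*sqrt(H))
Q(l) = -3 + I*sqrt(26) (Q(l) = -3 + sqrt(2)*sqrt(-13) = -3 + sqrt(2)*(I*sqrt(13)) = -3 + I*sqrt(26))
(326 + 31*(-18*0)) - Q(527) = (326 + 31*(-18*0)) - (-3 + I*sqrt(26)) = (326 + 31*0) + (3 - I*sqrt(26)) = (326 + 0) + (3 - I*sqrt(26)) = 326 + (3 - I*sqrt(26)) = 329 - I*sqrt(26)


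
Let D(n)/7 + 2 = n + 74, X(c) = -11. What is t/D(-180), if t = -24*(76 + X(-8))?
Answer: 130/63 ≈ 2.0635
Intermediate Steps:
D(n) = 504 + 7*n (D(n) = -14 + 7*(n + 74) = -14 + 7*(74 + n) = -14 + (518 + 7*n) = 504 + 7*n)
t = -1560 (t = -24*(76 - 11) = -24*65 = -1560)
t/D(-180) = -1560/(504 + 7*(-180)) = -1560/(504 - 1260) = -1560/(-756) = -1560*(-1/756) = 130/63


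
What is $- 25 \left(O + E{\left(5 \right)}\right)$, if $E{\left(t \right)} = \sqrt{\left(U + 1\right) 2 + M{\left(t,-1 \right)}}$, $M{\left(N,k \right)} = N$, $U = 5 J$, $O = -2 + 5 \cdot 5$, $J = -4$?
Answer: $-575 - 25 i \sqrt{33} \approx -575.0 - 143.61 i$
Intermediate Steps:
$O = 23$ ($O = -2 + 25 = 23$)
$U = -20$ ($U = 5 \left(-4\right) = -20$)
$E{\left(t \right)} = \sqrt{-38 + t}$ ($E{\left(t \right)} = \sqrt{\left(-20 + 1\right) 2 + t} = \sqrt{\left(-19\right) 2 + t} = \sqrt{-38 + t}$)
$- 25 \left(O + E{\left(5 \right)}\right) = - 25 \left(23 + \sqrt{-38 + 5}\right) = - 25 \left(23 + \sqrt{-33}\right) = - 25 \left(23 + i \sqrt{33}\right) = -575 - 25 i \sqrt{33}$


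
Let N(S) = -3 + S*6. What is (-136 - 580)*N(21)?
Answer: -88068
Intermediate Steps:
N(S) = -3 + 6*S
(-136 - 580)*N(21) = (-136 - 580)*(-3 + 6*21) = -716*(-3 + 126) = -716*123 = -88068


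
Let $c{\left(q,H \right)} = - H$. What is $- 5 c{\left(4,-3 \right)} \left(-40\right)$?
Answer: $600$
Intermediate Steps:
$- 5 c{\left(4,-3 \right)} \left(-40\right) = - 5 \left(\left(-1\right) \left(-3\right)\right) \left(-40\right) = \left(-5\right) 3 \left(-40\right) = \left(-15\right) \left(-40\right) = 600$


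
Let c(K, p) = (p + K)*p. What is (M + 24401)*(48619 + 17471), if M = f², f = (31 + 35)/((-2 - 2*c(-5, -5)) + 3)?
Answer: 4838074390/3 ≈ 1.6127e+9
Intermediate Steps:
c(K, p) = p*(K + p) (c(K, p) = (K + p)*p = p*(K + p))
f = -⅔ (f = (31 + 35)/((-2 - (-10)*(-5 - 5)) + 3) = 66/((-2 - (-10)*(-10)) + 3) = 66/((-2 - 2*50) + 3) = 66/((-2 - 100) + 3) = 66/(-102 + 3) = 66/(-99) = 66*(-1/99) = -⅔ ≈ -0.66667)
M = 4/9 (M = (-⅔)² = 4/9 ≈ 0.44444)
(M + 24401)*(48619 + 17471) = (4/9 + 24401)*(48619 + 17471) = (219613/9)*66090 = 4838074390/3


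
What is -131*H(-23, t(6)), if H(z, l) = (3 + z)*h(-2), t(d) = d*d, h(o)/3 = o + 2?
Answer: 0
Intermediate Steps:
h(o) = 6 + 3*o (h(o) = 3*(o + 2) = 3*(2 + o) = 6 + 3*o)
t(d) = d**2
H(z, l) = 0 (H(z, l) = (3 + z)*(6 + 3*(-2)) = (3 + z)*(6 - 6) = (3 + z)*0 = 0)
-131*H(-23, t(6)) = -131*0 = 0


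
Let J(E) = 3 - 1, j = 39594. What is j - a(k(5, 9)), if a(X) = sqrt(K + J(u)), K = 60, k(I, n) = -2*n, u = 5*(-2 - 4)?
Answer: 39594 - sqrt(62) ≈ 39586.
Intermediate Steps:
u = -30 (u = 5*(-6) = -30)
J(E) = 2
a(X) = sqrt(62) (a(X) = sqrt(60 + 2) = sqrt(62))
j - a(k(5, 9)) = 39594 - sqrt(62)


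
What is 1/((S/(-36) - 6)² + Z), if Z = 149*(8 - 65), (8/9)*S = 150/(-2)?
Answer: -1024/8683143 ≈ -0.00011793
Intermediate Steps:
S = -675/8 (S = 9*(150/(-2))/8 = 9*(150*(-½))/8 = (9/8)*(-75) = -675/8 ≈ -84.375)
Z = -8493 (Z = 149*(-57) = -8493)
1/((S/(-36) - 6)² + Z) = 1/((-675/8/(-36) - 6)² - 8493) = 1/((-675/8*(-1/36) - 6)² - 8493) = 1/((75/32 - 6)² - 8493) = 1/((-117/32)² - 8493) = 1/(13689/1024 - 8493) = 1/(-8683143/1024) = -1024/8683143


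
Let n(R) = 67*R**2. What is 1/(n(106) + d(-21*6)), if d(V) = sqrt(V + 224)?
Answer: 376406/283362953623 - 7*sqrt(2)/566725907246 ≈ 1.3283e-6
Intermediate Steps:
d(V) = sqrt(224 + V)
1/(n(106) + d(-21*6)) = 1/(67*106**2 + sqrt(224 - 21*6)) = 1/(67*11236 + sqrt(224 - 126)) = 1/(752812 + sqrt(98)) = 1/(752812 + 7*sqrt(2))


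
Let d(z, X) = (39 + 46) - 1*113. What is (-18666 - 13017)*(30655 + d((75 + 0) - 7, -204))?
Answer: -970355241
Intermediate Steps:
d(z, X) = -28 (d(z, X) = 85 - 113 = -28)
(-18666 - 13017)*(30655 + d((75 + 0) - 7, -204)) = (-18666 - 13017)*(30655 - 28) = -31683*30627 = -970355241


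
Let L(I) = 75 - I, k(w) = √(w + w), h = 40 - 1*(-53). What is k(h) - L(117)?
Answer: 42 + √186 ≈ 55.638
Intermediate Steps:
h = 93 (h = 40 + 53 = 93)
k(w) = √2*√w (k(w) = √(2*w) = √2*√w)
k(h) - L(117) = √2*√93 - (75 - 1*117) = √186 - (75 - 117) = √186 - 1*(-42) = √186 + 42 = 42 + √186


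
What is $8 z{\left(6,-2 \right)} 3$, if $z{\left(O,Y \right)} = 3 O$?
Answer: $432$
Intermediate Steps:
$8 z{\left(6,-2 \right)} 3 = 8 \cdot 3 \cdot 6 \cdot 3 = 8 \cdot 18 \cdot 3 = 144 \cdot 3 = 432$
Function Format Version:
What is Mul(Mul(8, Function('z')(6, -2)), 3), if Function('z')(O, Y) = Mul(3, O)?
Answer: 432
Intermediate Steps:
Mul(Mul(8, Function('z')(6, -2)), 3) = Mul(Mul(8, Mul(3, 6)), 3) = Mul(Mul(8, 18), 3) = Mul(144, 3) = 432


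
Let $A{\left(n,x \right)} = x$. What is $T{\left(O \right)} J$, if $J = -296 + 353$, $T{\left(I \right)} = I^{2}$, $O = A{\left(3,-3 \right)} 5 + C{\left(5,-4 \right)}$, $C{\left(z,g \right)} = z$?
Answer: $5700$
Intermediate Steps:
$O = -10$ ($O = \left(-3\right) 5 + 5 = -15 + 5 = -10$)
$J = 57$
$T{\left(O \right)} J = \left(-10\right)^{2} \cdot 57 = 100 \cdot 57 = 5700$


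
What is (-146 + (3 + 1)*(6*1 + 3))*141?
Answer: -15510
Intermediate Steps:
(-146 + (3 + 1)*(6*1 + 3))*141 = (-146 + 4*(6 + 3))*141 = (-146 + 4*9)*141 = (-146 + 36)*141 = -110*141 = -15510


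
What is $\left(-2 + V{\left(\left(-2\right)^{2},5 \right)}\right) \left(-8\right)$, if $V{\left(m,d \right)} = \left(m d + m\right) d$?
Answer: $-944$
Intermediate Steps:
$V{\left(m,d \right)} = d \left(m + d m\right)$ ($V{\left(m,d \right)} = \left(d m + m\right) d = \left(m + d m\right) d = d \left(m + d m\right)$)
$\left(-2 + V{\left(\left(-2\right)^{2},5 \right)}\right) \left(-8\right) = \left(-2 + 5 \left(-2\right)^{2} \left(1 + 5\right)\right) \left(-8\right) = \left(-2 + 5 \cdot 4 \cdot 6\right) \left(-8\right) = \left(-2 + 120\right) \left(-8\right) = 118 \left(-8\right) = -944$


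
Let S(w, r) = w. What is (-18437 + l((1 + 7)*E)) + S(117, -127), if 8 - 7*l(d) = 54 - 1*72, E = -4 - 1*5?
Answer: -128214/7 ≈ -18316.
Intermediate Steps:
E = -9 (E = -4 - 5 = -9)
l(d) = 26/7 (l(d) = 8/7 - (54 - 1*72)/7 = 8/7 - (54 - 72)/7 = 8/7 - ⅐*(-18) = 8/7 + 18/7 = 26/7)
(-18437 + l((1 + 7)*E)) + S(117, -127) = (-18437 + 26/7) + 117 = -129033/7 + 117 = -128214/7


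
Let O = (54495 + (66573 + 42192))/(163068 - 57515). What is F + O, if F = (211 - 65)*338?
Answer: 5208992704/105553 ≈ 49350.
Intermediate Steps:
O = 163260/105553 (O = (54495 + 108765)/105553 = 163260*(1/105553) = 163260/105553 ≈ 1.5467)
F = 49348 (F = 146*338 = 49348)
F + O = 49348 + 163260/105553 = 5208992704/105553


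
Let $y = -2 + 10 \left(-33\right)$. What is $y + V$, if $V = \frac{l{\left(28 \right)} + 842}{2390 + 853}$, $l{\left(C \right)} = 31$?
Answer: $- \frac{358601}{1081} \approx -331.73$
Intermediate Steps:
$y = -332$ ($y = -2 - 330 = -332$)
$V = \frac{291}{1081}$ ($V = \frac{31 + 842}{2390 + 853} = \frac{873}{3243} = 873 \cdot \frac{1}{3243} = \frac{291}{1081} \approx 0.2692$)
$y + V = -332 + \frac{291}{1081} = - \frac{358601}{1081}$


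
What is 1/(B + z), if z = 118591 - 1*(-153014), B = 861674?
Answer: 1/1133279 ≈ 8.8240e-7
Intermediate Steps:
z = 271605 (z = 118591 + 153014 = 271605)
1/(B + z) = 1/(861674 + 271605) = 1/1133279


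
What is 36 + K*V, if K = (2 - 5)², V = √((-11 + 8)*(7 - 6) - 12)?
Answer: 36 + 9*I*√15 ≈ 36.0 + 34.857*I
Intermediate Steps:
V = I*√15 (V = √(-3*1 - 12) = √(-3 - 12) = √(-15) = I*√15 ≈ 3.873*I)
K = 9 (K = (-3)² = 9)
36 + K*V = 36 + 9*(I*√15) = 36 + 9*I*√15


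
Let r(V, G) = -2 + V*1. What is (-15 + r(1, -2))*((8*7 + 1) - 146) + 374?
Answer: 1798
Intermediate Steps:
r(V, G) = -2 + V
(-15 + r(1, -2))*((8*7 + 1) - 146) + 374 = (-15 + (-2 + 1))*((8*7 + 1) - 146) + 374 = (-15 - 1)*((56 + 1) - 146) + 374 = -16*(57 - 146) + 374 = -16*(-89) + 374 = 1424 + 374 = 1798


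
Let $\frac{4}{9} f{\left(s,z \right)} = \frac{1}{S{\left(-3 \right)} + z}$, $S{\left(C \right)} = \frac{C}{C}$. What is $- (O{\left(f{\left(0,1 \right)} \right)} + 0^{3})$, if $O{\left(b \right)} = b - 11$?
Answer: $\frac{79}{8} \approx 9.875$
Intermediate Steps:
$S{\left(C \right)} = 1$
$f{\left(s,z \right)} = \frac{9}{4 \left(1 + z\right)}$
$O{\left(b \right)} = -11 + b$
$- (O{\left(f{\left(0,1 \right)} \right)} + 0^{3}) = - (\left(-11 + \frac{9}{4 \left(1 + 1\right)}\right) + 0^{3}) = - (\left(-11 + \frac{9}{4 \cdot 2}\right) + 0) = - (\left(-11 + \frac{9}{4} \cdot \frac{1}{2}\right) + 0) = - (\left(-11 + \frac{9}{8}\right) + 0) = - (- \frac{79}{8} + 0) = \left(-1\right) \left(- \frac{79}{8}\right) = \frac{79}{8}$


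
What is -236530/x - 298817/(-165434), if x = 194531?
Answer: 18999065807/32182041454 ≈ 0.59036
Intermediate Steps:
-236530/x - 298817/(-165434) = -236530/194531 - 298817/(-165434) = -236530*1/194531 - 298817*(-1/165434) = -236530/194531 + 298817/165434 = 18999065807/32182041454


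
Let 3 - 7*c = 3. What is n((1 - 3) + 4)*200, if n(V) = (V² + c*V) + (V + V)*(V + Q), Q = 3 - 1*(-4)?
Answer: 8000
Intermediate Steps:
Q = 7 (Q = 3 + 4 = 7)
c = 0 (c = 3/7 - ⅐*3 = 3/7 - 3/7 = 0)
n(V) = V² + 2*V*(7 + V) (n(V) = (V² + 0*V) + (V + V)*(V + 7) = (V² + 0) + (2*V)*(7 + V) = V² + 2*V*(7 + V))
n((1 - 3) + 4)*200 = (((1 - 3) + 4)*(14 + 3*((1 - 3) + 4)))*200 = ((-2 + 4)*(14 + 3*(-2 + 4)))*200 = (2*(14 + 3*2))*200 = (2*(14 + 6))*200 = (2*20)*200 = 40*200 = 8000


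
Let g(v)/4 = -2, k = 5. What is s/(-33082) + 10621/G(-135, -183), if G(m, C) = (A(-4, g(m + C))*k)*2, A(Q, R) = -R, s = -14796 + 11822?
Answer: 175800921/1323280 ≈ 132.85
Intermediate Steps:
s = -2974
g(v) = -8 (g(v) = 4*(-2) = -8)
G(m, C) = 80 (G(m, C) = (-1*(-8)*5)*2 = (8*5)*2 = 40*2 = 80)
s/(-33082) + 10621/G(-135, -183) = -2974/(-33082) + 10621/80 = -2974*(-1/33082) + 10621*(1/80) = 1487/16541 + 10621/80 = 175800921/1323280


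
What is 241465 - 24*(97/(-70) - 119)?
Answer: 8552399/35 ≈ 2.4435e+5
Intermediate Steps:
241465 - 24*(97/(-70) - 119) = 241465 - 24*(97*(-1/70) - 119) = 241465 - 24*(-97/70 - 119) = 241465 - 24*(-8427/70) = 241465 + 101124/35 = 8552399/35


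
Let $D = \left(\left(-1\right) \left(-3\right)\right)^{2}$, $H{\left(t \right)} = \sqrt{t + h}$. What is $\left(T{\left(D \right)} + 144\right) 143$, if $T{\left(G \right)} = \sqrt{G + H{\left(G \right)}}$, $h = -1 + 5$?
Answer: $20592 + 143 \sqrt{9 + \sqrt{13}} \approx 21100.0$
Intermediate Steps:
$h = 4$
$H{\left(t \right)} = \sqrt{4 + t}$ ($H{\left(t \right)} = \sqrt{t + 4} = \sqrt{4 + t}$)
$D = 9$ ($D = 3^{2} = 9$)
$T{\left(G \right)} = \sqrt{G + \sqrt{4 + G}}$
$\left(T{\left(D \right)} + 144\right) 143 = \left(\sqrt{9 + \sqrt{4 + 9}} + 144\right) 143 = \left(\sqrt{9 + \sqrt{13}} + 144\right) 143 = \left(144 + \sqrt{9 + \sqrt{13}}\right) 143 = 20592 + 143 \sqrt{9 + \sqrt{13}}$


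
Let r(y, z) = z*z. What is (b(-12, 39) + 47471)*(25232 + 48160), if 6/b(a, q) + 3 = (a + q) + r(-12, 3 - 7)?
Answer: 17420013204/5 ≈ 3.4840e+9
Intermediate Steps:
r(y, z) = z²
b(a, q) = 6/(13 + a + q) (b(a, q) = 6/(-3 + ((a + q) + (3 - 7)²)) = 6/(-3 + ((a + q) + (-4)²)) = 6/(-3 + ((a + q) + 16)) = 6/(-3 + (16 + a + q)) = 6/(13 + a + q))
(b(-12, 39) + 47471)*(25232 + 48160) = (6/(13 - 12 + 39) + 47471)*(25232 + 48160) = (6/40 + 47471)*73392 = (6*(1/40) + 47471)*73392 = (3/20 + 47471)*73392 = (949423/20)*73392 = 17420013204/5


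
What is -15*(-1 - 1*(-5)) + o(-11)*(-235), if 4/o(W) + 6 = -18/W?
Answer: 1865/12 ≈ 155.42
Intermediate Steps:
o(W) = 4/(-6 - 18/W)
-15*(-1 - 1*(-5)) + o(-11)*(-235) = -15*(-1 - 1*(-5)) - 2*(-11)/(9 + 3*(-11))*(-235) = -15*(-1 + 5) - 2*(-11)/(9 - 33)*(-235) = -15*4 - 2*(-11)/(-24)*(-235) = -60 - 2*(-11)*(-1/24)*(-235) = -60 - 11/12*(-235) = -60 + 2585/12 = 1865/12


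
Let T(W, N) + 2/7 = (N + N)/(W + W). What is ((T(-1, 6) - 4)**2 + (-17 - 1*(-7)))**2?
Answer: 22033636/2401 ≈ 9176.9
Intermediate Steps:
T(W, N) = -2/7 + N/W (T(W, N) = -2/7 + (N + N)/(W + W) = -2/7 + (2*N)/((2*W)) = -2/7 + (2*N)*(1/(2*W)) = -2/7 + N/W)
((T(-1, 6) - 4)**2 + (-17 - 1*(-7)))**2 = (((-2/7 + 6/(-1)) - 4)**2 + (-17 - 1*(-7)))**2 = (((-2/7 + 6*(-1)) - 4)**2 + (-17 + 7))**2 = (((-2/7 - 6) - 4)**2 - 10)**2 = ((-44/7 - 4)**2 - 10)**2 = ((-72/7)**2 - 10)**2 = (5184/49 - 10)**2 = (4694/49)**2 = 22033636/2401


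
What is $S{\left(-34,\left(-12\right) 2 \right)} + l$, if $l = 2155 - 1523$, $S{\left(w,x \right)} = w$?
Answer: $598$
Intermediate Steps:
$l = 632$ ($l = 2155 - 1523 = 632$)
$S{\left(-34,\left(-12\right) 2 \right)} + l = -34 + 632 = 598$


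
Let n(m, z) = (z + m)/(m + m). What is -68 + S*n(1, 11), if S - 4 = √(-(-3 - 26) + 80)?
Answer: -44 + 6*√109 ≈ 18.642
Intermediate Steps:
n(m, z) = (m + z)/(2*m) (n(m, z) = (m + z)/((2*m)) = (m + z)*(1/(2*m)) = (m + z)/(2*m))
S = 4 + √109 (S = 4 + √(-(-3 - 26) + 80) = 4 + √(-1*(-29) + 80) = 4 + √(29 + 80) = 4 + √109 ≈ 14.440)
-68 + S*n(1, 11) = -68 + (4 + √109)*((½)*(1 + 11)/1) = -68 + (4 + √109)*((½)*1*12) = -68 + (4 + √109)*6 = -68 + (24 + 6*√109) = -44 + 6*√109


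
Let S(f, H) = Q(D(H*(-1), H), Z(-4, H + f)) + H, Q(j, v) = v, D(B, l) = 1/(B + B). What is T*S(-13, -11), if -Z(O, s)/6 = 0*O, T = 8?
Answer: -88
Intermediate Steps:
Z(O, s) = 0 (Z(O, s) = -0*O = -6*0 = 0)
D(B, l) = 1/(2*B)
S(f, H) = H (S(f, H) = 0 + H = H)
T*S(-13, -11) = 8*(-11) = -88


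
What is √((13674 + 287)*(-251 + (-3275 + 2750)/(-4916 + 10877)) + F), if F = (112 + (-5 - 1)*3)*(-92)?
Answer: 2*I*√3468553898474/1987 ≈ 1874.6*I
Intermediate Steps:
F = -8648 (F = (112 - 6*3)*(-92) = (112 - 18)*(-92) = 94*(-92) = -8648)
√((13674 + 287)*(-251 + (-3275 + 2750)/(-4916 + 10877)) + F) = √((13674 + 287)*(-251 + (-3275 + 2750)/(-4916 + 10877)) - 8648) = √(13961*(-251 - 525/5961) - 8648) = √(13961*(-251 - 525*1/5961) - 8648) = √(13961*(-251 - 175/1987) - 8648) = √(13961*(-498912/1987) - 8648) = √(-6965310432/1987 - 8648) = √(-6982494008/1987) = 2*I*√3468553898474/1987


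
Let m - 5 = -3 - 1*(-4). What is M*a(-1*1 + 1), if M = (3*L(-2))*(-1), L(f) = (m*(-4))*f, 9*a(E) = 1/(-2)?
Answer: 8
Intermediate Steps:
m = 6 (m = 5 + (-3 - 1*(-4)) = 5 + (-3 + 4) = 5 + 1 = 6)
a(E) = -1/18 (a(E) = (1/(-2))/9 = (1*(-1/2))/9 = (1/9)*(-1/2) = -1/18)
L(f) = -24*f (L(f) = (6*(-4))*f = -24*f)
M = -144 (M = (3*(-24*(-2)))*(-1) = (3*48)*(-1) = 144*(-1) = -144)
M*a(-1*1 + 1) = -144*(-1/18) = 8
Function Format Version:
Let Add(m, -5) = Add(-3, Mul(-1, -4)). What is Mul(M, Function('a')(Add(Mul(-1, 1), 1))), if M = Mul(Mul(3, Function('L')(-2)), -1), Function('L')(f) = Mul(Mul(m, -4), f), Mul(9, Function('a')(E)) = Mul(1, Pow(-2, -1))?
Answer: 8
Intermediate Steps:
m = 6 (m = Add(5, Add(-3, Mul(-1, -4))) = Add(5, Add(-3, 4)) = Add(5, 1) = 6)
Function('a')(E) = Rational(-1, 18) (Function('a')(E) = Mul(Rational(1, 9), Mul(1, Pow(-2, -1))) = Mul(Rational(1, 9), Mul(1, Rational(-1, 2))) = Mul(Rational(1, 9), Rational(-1, 2)) = Rational(-1, 18))
Function('L')(f) = Mul(-24, f) (Function('L')(f) = Mul(Mul(6, -4), f) = Mul(-24, f))
M = -144 (M = Mul(Mul(3, Mul(-24, -2)), -1) = Mul(Mul(3, 48), -1) = Mul(144, -1) = -144)
Mul(M, Function('a')(Add(Mul(-1, 1), 1))) = Mul(-144, Rational(-1, 18)) = 8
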